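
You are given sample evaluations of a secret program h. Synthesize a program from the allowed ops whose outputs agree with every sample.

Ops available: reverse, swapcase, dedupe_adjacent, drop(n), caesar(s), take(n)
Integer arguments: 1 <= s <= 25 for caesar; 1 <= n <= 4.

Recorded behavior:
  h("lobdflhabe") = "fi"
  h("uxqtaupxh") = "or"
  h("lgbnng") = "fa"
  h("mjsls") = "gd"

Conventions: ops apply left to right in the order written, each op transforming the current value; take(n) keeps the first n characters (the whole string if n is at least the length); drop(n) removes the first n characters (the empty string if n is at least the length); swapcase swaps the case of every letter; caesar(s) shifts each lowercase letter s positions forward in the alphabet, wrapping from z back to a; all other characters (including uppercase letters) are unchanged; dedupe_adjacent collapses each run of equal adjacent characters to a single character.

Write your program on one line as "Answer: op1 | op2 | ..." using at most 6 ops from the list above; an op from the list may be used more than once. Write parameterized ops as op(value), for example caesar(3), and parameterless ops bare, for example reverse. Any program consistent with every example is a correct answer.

caesar(21) | reverse | caesar(25) | reverse | take(3) | take(2)

Check, running the answer program on each example:
  "lobdflhabe" -> "gjwyagcvwz" -> "zwvcgaywjg" -> "yvubfzxvif" -> "fivxzfbuvy" -> "fiv" -> "fi"
  "uxqtaupxh" -> "pslovpksc" -> "cskpvolsp" -> "brjounkro" -> "orknuojrb" -> "ork" -> "or"
  "lgbnng" -> "gbwiib" -> "biiwbg" -> "ahhvaf" -> "favhha" -> "fav" -> "fa"
  "mjsls" -> "hengn" -> "ngneh" -> "mfmdg" -> "gdmfm" -> "gdm" -> "gd"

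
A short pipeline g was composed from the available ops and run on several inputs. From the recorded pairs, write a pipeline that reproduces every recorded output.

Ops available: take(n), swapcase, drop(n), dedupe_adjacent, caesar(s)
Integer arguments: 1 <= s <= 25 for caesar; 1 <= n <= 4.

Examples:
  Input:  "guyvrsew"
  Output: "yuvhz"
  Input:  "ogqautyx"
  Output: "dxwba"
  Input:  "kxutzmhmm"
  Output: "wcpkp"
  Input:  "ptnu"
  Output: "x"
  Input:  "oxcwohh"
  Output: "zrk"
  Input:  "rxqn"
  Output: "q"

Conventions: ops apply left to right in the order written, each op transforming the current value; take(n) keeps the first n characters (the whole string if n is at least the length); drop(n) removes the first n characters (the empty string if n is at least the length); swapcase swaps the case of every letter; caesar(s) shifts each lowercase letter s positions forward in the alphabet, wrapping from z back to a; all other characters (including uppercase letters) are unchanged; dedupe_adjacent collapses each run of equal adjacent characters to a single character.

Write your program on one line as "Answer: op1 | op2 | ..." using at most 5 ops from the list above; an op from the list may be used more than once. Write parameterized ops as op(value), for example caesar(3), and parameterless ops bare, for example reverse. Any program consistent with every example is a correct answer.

drop(2) | caesar(20) | caesar(9) | dedupe_adjacent | drop(1)

Check, running the answer program on each example:
  "guyvrsew" -> "yvrsew" -> "splmyq" -> "byuvhz" -> "byuvhz" -> "yuvhz"
  "ogqautyx" -> "qautyx" -> "kuonsr" -> "tdxwba" -> "tdxwba" -> "dxwba"
  "kxutzmhmm" -> "utzmhmm" -> "ontgbgg" -> "xwcpkpp" -> "xwcpkp" -> "wcpkp"
  "ptnu" -> "nu" -> "ho" -> "qx" -> "qx" -> "x"
  "oxcwohh" -> "cwohh" -> "wqibb" -> "fzrkk" -> "fzrk" -> "zrk"
  "rxqn" -> "qn" -> "kh" -> "tq" -> "tq" -> "q"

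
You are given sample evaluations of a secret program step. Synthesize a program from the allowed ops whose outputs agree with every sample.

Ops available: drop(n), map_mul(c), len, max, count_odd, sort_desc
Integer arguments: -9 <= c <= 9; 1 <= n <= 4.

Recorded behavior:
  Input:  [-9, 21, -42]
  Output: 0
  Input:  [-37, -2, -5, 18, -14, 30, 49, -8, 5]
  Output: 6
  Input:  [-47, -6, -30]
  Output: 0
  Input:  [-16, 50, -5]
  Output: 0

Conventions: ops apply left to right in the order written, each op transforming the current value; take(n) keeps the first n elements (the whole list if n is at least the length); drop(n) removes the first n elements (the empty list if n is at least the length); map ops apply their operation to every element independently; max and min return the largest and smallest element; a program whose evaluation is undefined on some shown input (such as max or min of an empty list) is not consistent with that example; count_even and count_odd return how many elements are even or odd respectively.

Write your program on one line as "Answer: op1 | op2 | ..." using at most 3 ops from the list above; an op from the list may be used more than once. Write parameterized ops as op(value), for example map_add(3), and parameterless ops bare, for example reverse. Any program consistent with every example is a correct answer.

drop(3) | map_mul(7) | len

Check, running the answer program on each example:
  [-9, 21, -42] -> [] -> [] -> 0
  [-37, -2, -5, 18, -14, 30, 49, -8, 5] -> [18, -14, 30, 49, -8, 5] -> [126, -98, 210, 343, -56, 35] -> 6
  [-47, -6, -30] -> [] -> [] -> 0
  [-16, 50, -5] -> [] -> [] -> 0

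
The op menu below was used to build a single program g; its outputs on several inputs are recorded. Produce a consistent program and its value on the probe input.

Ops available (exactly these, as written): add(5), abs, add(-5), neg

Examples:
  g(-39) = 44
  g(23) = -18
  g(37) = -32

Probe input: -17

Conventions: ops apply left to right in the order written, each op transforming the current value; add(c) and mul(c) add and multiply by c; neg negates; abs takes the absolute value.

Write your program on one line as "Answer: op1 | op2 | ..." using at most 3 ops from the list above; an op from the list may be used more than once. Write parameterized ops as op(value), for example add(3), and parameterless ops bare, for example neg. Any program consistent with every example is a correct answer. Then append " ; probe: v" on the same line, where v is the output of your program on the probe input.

neg | add(5) ; probe: 22

Check, running the answer program on each example:
  -39 -> 39 -> 44
  23 -> -23 -> -18
  37 -> -37 -> -32
  probe: -17 -> 17 -> 22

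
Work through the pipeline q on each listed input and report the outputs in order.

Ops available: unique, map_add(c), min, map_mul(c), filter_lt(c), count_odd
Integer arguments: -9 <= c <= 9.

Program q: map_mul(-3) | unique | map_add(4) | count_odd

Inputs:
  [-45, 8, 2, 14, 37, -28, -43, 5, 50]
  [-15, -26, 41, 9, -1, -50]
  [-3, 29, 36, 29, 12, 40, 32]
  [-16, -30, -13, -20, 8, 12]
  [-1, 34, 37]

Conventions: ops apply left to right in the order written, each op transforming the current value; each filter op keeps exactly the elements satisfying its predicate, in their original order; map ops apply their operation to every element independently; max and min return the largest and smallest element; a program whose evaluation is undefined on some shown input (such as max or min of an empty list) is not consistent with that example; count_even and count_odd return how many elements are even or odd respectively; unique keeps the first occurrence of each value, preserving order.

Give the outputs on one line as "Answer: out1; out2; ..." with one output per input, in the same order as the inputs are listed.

Execution, op by op:
  [-45, 8, 2, 14, 37, -28, -43, 5, 50] -> [135, -24, -6, -42, -111, 84, 129, -15, -150] -> [135, -24, -6, -42, -111, 84, 129, -15, -150] -> [139, -20, -2, -38, -107, 88, 133, -11, -146] -> 4
  [-15, -26, 41, 9, -1, -50] -> [45, 78, -123, -27, 3, 150] -> [45, 78, -123, -27, 3, 150] -> [49, 82, -119, -23, 7, 154] -> 4
  [-3, 29, 36, 29, 12, 40, 32] -> [9, -87, -108, -87, -36, -120, -96] -> [9, -87, -108, -36, -120, -96] -> [13, -83, -104, -32, -116, -92] -> 2
  [-16, -30, -13, -20, 8, 12] -> [48, 90, 39, 60, -24, -36] -> [48, 90, 39, 60, -24, -36] -> [52, 94, 43, 64, -20, -32] -> 1
  [-1, 34, 37] -> [3, -102, -111] -> [3, -102, -111] -> [7, -98, -107] -> 2

4; 4; 2; 1; 2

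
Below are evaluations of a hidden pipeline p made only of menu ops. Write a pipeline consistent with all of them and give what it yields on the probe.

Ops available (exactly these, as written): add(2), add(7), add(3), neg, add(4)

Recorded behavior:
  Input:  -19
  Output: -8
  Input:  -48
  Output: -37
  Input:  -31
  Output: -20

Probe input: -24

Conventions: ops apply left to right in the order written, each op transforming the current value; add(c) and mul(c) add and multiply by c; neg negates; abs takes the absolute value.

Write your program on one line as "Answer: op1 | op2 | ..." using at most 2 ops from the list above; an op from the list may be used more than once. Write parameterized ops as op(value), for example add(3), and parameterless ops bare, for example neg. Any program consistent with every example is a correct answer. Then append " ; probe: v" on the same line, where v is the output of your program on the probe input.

add(7) | add(4) ; probe: -13

Check, running the answer program on each example:
  -19 -> -12 -> -8
  -48 -> -41 -> -37
  -31 -> -24 -> -20
  probe: -24 -> -17 -> -13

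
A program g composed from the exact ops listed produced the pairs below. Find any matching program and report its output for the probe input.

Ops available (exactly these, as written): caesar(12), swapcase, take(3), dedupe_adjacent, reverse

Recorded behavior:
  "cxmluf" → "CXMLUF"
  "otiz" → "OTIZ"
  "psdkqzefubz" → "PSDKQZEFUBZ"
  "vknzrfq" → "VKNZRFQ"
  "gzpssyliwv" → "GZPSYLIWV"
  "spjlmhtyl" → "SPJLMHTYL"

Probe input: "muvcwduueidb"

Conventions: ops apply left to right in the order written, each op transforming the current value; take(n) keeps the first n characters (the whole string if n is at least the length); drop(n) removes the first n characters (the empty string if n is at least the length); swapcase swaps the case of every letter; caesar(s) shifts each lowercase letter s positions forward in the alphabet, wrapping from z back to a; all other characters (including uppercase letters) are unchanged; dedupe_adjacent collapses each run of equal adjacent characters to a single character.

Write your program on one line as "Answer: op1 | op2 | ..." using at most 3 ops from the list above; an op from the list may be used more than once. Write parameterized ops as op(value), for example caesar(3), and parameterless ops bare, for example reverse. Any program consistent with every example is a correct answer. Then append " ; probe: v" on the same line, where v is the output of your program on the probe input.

swapcase | dedupe_adjacent ; probe: "MUVCWDUEIDB"

Check, running the answer program on each example:
  "cxmluf" -> "CXMLUF" -> "CXMLUF"
  "otiz" -> "OTIZ" -> "OTIZ"
  "psdkqzefubz" -> "PSDKQZEFUBZ" -> "PSDKQZEFUBZ"
  "vknzrfq" -> "VKNZRFQ" -> "VKNZRFQ"
  "gzpssyliwv" -> "GZPSSYLIWV" -> "GZPSYLIWV"
  "spjlmhtyl" -> "SPJLMHTYL" -> "SPJLMHTYL"
  probe: "muvcwduueidb" -> "MUVCWDUUEIDB" -> "MUVCWDUEIDB"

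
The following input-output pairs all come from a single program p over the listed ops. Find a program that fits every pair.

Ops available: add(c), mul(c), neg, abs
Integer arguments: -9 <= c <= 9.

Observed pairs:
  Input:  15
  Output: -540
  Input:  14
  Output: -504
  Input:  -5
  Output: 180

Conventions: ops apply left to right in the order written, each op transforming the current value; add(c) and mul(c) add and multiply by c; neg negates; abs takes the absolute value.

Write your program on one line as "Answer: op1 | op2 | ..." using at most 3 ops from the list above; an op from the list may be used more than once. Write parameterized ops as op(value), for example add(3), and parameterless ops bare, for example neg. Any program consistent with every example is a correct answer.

mul(6) | mul(-6)

Check, running the answer program on each example:
  15 -> 90 -> -540
  14 -> 84 -> -504
  -5 -> -30 -> 180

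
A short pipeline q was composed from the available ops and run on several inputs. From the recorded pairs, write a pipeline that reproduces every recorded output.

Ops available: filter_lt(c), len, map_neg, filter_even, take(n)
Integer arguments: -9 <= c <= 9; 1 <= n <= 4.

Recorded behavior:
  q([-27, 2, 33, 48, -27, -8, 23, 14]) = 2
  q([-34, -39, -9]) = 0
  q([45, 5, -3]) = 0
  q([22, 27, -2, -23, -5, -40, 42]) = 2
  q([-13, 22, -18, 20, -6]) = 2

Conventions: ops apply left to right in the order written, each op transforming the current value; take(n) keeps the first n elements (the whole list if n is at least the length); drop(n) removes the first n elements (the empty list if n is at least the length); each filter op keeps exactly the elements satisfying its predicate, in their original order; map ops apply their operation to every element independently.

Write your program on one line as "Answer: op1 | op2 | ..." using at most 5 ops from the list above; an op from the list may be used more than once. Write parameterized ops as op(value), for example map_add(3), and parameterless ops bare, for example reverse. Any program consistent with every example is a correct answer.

map_neg | filter_lt(-8) | filter_even | len

Check, running the answer program on each example:
  [-27, 2, 33, 48, -27, -8, 23, 14] -> [27, -2, -33, -48, 27, 8, -23, -14] -> [-33, -48, -23, -14] -> [-48, -14] -> 2
  [-34, -39, -9] -> [34, 39, 9] -> [] -> [] -> 0
  [45, 5, -3] -> [-45, -5, 3] -> [-45] -> [] -> 0
  [22, 27, -2, -23, -5, -40, 42] -> [-22, -27, 2, 23, 5, 40, -42] -> [-22, -27, -42] -> [-22, -42] -> 2
  [-13, 22, -18, 20, -6] -> [13, -22, 18, -20, 6] -> [-22, -20] -> [-22, -20] -> 2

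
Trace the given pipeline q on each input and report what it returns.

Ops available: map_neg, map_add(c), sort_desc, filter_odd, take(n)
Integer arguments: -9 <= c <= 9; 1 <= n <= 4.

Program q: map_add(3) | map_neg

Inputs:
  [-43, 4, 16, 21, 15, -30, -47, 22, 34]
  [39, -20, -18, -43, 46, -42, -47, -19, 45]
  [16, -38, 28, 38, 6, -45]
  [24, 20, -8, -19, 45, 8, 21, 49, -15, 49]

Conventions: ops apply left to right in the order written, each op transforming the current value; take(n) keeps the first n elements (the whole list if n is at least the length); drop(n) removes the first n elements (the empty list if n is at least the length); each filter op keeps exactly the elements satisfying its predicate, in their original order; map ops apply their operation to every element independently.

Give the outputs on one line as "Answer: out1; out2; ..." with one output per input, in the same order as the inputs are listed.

Execution, op by op:
  [-43, 4, 16, 21, 15, -30, -47, 22, 34] -> [-40, 7, 19, 24, 18, -27, -44, 25, 37] -> [40, -7, -19, -24, -18, 27, 44, -25, -37]
  [39, -20, -18, -43, 46, -42, -47, -19, 45] -> [42, -17, -15, -40, 49, -39, -44, -16, 48] -> [-42, 17, 15, 40, -49, 39, 44, 16, -48]
  [16, -38, 28, 38, 6, -45] -> [19, -35, 31, 41, 9, -42] -> [-19, 35, -31, -41, -9, 42]
  [24, 20, -8, -19, 45, 8, 21, 49, -15, 49] -> [27, 23, -5, -16, 48, 11, 24, 52, -12, 52] -> [-27, -23, 5, 16, -48, -11, -24, -52, 12, -52]

[40, -7, -19, -24, -18, 27, 44, -25, -37]; [-42, 17, 15, 40, -49, 39, 44, 16, -48]; [-19, 35, -31, -41, -9, 42]; [-27, -23, 5, 16, -48, -11, -24, -52, 12, -52]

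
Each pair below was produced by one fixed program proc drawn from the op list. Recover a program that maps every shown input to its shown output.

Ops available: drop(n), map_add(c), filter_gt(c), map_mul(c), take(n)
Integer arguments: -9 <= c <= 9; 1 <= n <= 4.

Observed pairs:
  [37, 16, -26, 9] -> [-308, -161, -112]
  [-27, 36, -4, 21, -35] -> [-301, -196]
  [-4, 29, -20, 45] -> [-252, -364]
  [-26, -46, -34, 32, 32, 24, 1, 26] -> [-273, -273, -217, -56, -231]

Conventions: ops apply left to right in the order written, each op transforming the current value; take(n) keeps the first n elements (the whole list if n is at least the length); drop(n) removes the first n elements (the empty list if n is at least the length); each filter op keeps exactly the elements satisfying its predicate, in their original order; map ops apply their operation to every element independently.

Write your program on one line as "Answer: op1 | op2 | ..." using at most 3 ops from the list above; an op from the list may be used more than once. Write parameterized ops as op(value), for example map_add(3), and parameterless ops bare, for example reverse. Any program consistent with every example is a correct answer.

map_add(7) | filter_gt(3) | map_mul(-7)

Check, running the answer program on each example:
  [37, 16, -26, 9] -> [44, 23, -19, 16] -> [44, 23, 16] -> [-308, -161, -112]
  [-27, 36, -4, 21, -35] -> [-20, 43, 3, 28, -28] -> [43, 28] -> [-301, -196]
  [-4, 29, -20, 45] -> [3, 36, -13, 52] -> [36, 52] -> [-252, -364]
  [-26, -46, -34, 32, 32, 24, 1, 26] -> [-19, -39, -27, 39, 39, 31, 8, 33] -> [39, 39, 31, 8, 33] -> [-273, -273, -217, -56, -231]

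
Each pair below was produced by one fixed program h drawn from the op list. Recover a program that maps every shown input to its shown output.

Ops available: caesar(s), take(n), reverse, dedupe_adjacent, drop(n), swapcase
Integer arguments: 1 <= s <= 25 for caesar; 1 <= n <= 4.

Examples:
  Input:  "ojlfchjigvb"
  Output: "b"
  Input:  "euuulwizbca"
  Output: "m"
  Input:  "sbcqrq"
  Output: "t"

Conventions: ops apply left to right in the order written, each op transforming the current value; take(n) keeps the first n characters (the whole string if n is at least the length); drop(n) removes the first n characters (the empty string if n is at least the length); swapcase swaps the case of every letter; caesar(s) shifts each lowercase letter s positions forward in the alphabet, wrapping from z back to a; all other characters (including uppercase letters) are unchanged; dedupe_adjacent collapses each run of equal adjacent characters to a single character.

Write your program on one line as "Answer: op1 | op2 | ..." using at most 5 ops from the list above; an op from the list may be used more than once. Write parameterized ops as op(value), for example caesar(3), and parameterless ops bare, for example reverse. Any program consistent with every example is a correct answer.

take(2) | caesar(7) | reverse | take(1) | caesar(11)

Check, running the answer program on each example:
  "ojlfchjigvb" -> "oj" -> "vq" -> "qv" -> "q" -> "b"
  "euuulwizbca" -> "eu" -> "lb" -> "bl" -> "b" -> "m"
  "sbcqrq" -> "sb" -> "zi" -> "iz" -> "i" -> "t"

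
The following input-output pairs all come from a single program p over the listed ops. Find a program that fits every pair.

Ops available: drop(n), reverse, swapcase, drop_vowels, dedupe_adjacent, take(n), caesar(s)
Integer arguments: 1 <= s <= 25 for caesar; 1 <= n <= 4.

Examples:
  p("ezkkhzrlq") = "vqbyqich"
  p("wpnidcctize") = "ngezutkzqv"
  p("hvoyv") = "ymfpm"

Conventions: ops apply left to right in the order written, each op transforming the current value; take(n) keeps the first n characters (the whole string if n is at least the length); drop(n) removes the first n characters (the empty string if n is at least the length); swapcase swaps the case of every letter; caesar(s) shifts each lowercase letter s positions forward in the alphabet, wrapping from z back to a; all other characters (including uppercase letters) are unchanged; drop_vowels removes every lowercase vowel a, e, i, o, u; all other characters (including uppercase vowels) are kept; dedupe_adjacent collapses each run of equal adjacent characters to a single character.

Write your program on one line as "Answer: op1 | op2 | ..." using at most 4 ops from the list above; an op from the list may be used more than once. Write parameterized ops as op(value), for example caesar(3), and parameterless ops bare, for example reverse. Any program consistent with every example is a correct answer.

dedupe_adjacent | caesar(6) | caesar(11)

Check, running the answer program on each example:
  "ezkkhzrlq" -> "ezkhzrlq" -> "kfqnfxrw" -> "vqbyqich"
  "wpnidcctize" -> "wpnidctize" -> "cvtojizofk" -> "ngezutkzqv"
  "hvoyv" -> "hvoyv" -> "nbueb" -> "ymfpm"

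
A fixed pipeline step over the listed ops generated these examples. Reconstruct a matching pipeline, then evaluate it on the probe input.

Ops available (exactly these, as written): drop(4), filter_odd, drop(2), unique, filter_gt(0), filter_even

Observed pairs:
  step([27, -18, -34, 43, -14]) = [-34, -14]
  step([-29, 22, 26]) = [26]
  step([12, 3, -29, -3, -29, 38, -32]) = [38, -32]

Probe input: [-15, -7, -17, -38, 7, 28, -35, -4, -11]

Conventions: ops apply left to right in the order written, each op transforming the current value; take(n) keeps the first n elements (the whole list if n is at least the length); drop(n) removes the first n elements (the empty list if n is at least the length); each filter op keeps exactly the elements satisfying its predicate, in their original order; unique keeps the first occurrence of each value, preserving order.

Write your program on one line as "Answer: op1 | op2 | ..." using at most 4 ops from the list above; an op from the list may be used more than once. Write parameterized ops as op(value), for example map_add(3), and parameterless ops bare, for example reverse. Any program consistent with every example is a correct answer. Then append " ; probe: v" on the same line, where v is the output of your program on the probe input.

drop(2) | unique | filter_even ; probe: [-38, 28, -4]

Check, running the answer program on each example:
  [27, -18, -34, 43, -14] -> [-34, 43, -14] -> [-34, 43, -14] -> [-34, -14]
  [-29, 22, 26] -> [26] -> [26] -> [26]
  [12, 3, -29, -3, -29, 38, -32] -> [-29, -3, -29, 38, -32] -> [-29, -3, 38, -32] -> [38, -32]
  probe: [-15, -7, -17, -38, 7, 28, -35, -4, -11] -> [-17, -38, 7, 28, -35, -4, -11] -> [-17, -38, 7, 28, -35, -4, -11] -> [-38, 28, -4]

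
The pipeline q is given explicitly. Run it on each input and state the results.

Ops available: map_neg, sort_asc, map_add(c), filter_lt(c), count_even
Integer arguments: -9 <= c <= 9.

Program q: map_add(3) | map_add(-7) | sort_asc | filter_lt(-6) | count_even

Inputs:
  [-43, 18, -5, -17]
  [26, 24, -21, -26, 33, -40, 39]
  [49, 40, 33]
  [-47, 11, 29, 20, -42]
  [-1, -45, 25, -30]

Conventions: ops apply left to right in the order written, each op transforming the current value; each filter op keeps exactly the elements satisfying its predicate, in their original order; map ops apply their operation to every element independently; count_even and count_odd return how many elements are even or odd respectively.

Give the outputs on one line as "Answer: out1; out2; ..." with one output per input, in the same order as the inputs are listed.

Execution, op by op:
  [-43, 18, -5, -17] -> [-40, 21, -2, -14] -> [-47, 14, -9, -21] -> [-47, -21, -9, 14] -> [-47, -21, -9] -> 0
  [26, 24, -21, -26, 33, -40, 39] -> [29, 27, -18, -23, 36, -37, 42] -> [22, 20, -25, -30, 29, -44, 35] -> [-44, -30, -25, 20, 22, 29, 35] -> [-44, -30, -25] -> 2
  [49, 40, 33] -> [52, 43, 36] -> [45, 36, 29] -> [29, 36, 45] -> [] -> 0
  [-47, 11, 29, 20, -42] -> [-44, 14, 32, 23, -39] -> [-51, 7, 25, 16, -46] -> [-51, -46, 7, 16, 25] -> [-51, -46] -> 1
  [-1, -45, 25, -30] -> [2, -42, 28, -27] -> [-5, -49, 21, -34] -> [-49, -34, -5, 21] -> [-49, -34] -> 1

0; 2; 0; 1; 1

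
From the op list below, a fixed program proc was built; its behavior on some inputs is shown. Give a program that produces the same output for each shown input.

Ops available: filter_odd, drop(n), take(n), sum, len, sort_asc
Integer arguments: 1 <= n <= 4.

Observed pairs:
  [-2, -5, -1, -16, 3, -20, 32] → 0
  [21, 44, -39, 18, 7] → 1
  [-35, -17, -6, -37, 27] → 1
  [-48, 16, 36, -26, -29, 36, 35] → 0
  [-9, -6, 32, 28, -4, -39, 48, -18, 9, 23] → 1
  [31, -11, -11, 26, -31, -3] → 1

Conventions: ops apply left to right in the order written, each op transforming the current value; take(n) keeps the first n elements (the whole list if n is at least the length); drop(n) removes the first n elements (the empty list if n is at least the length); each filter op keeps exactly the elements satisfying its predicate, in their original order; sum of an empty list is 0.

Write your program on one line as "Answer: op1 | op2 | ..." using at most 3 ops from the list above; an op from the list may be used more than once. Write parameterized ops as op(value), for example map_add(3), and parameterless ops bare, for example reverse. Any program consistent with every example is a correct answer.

take(1) | filter_odd | len

Check, running the answer program on each example:
  [-2, -5, -1, -16, 3, -20, 32] -> [-2] -> [] -> 0
  [21, 44, -39, 18, 7] -> [21] -> [21] -> 1
  [-35, -17, -6, -37, 27] -> [-35] -> [-35] -> 1
  [-48, 16, 36, -26, -29, 36, 35] -> [-48] -> [] -> 0
  [-9, -6, 32, 28, -4, -39, 48, -18, 9, 23] -> [-9] -> [-9] -> 1
  [31, -11, -11, 26, -31, -3] -> [31] -> [31] -> 1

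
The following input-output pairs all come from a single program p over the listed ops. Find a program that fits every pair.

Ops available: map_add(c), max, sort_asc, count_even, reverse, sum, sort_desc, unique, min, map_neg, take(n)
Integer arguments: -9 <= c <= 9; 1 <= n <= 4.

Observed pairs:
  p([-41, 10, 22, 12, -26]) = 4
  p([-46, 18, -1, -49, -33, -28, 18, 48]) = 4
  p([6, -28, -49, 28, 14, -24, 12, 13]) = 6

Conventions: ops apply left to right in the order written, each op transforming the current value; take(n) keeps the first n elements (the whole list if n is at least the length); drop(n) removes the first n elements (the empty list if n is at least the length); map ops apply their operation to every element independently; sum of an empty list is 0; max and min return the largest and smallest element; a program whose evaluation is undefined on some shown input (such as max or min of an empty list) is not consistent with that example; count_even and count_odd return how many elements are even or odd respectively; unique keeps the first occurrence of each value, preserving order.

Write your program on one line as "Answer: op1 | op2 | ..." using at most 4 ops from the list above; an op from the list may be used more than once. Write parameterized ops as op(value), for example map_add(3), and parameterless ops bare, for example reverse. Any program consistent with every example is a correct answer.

unique | reverse | count_even

Check, running the answer program on each example:
  [-41, 10, 22, 12, -26] -> [-41, 10, 22, 12, -26] -> [-26, 12, 22, 10, -41] -> 4
  [-46, 18, -1, -49, -33, -28, 18, 48] -> [-46, 18, -1, -49, -33, -28, 48] -> [48, -28, -33, -49, -1, 18, -46] -> 4
  [6, -28, -49, 28, 14, -24, 12, 13] -> [6, -28, -49, 28, 14, -24, 12, 13] -> [13, 12, -24, 14, 28, -49, -28, 6] -> 6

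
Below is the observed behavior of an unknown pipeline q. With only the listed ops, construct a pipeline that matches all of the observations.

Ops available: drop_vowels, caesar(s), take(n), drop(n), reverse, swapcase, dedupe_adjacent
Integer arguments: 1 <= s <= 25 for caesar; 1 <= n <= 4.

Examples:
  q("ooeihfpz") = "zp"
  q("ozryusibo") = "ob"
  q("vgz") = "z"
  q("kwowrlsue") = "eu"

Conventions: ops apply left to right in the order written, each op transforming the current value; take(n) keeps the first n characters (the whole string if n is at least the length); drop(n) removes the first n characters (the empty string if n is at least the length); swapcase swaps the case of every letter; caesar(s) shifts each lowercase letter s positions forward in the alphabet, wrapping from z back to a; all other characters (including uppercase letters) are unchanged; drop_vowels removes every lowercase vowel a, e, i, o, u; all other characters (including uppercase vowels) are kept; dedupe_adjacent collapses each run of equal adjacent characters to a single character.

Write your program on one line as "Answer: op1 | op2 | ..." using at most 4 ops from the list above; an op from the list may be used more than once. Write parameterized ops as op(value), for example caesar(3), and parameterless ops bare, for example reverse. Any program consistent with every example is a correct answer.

drop(2) | reverse | take(2)

Check, running the answer program on each example:
  "ooeihfpz" -> "eihfpz" -> "zpfhie" -> "zp"
  "ozryusibo" -> "ryusibo" -> "obisuyr" -> "ob"
  "vgz" -> "z" -> "z" -> "z"
  "kwowrlsue" -> "owrlsue" -> "euslrwo" -> "eu"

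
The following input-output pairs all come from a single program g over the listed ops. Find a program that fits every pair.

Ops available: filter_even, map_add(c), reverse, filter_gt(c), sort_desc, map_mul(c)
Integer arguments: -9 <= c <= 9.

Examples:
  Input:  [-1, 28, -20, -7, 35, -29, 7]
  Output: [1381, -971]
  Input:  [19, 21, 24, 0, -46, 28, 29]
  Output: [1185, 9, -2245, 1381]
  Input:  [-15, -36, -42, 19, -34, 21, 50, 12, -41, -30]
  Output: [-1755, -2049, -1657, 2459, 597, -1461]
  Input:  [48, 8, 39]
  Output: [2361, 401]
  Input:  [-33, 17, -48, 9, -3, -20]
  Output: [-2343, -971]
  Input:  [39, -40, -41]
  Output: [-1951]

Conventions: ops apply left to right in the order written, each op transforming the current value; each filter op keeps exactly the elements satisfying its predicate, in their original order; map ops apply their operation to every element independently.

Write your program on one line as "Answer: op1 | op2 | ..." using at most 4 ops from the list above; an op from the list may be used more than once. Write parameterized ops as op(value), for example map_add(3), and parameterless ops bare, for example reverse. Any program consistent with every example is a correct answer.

map_mul(-7) | map_mul(-7) | filter_even | map_add(9)

Check, running the answer program on each example:
  [-1, 28, -20, -7, 35, -29, 7] -> [7, -196, 140, 49, -245, 203, -49] -> [-49, 1372, -980, -343, 1715, -1421, 343] -> [1372, -980] -> [1381, -971]
  [19, 21, 24, 0, -46, 28, 29] -> [-133, -147, -168, 0, 322, -196, -203] -> [931, 1029, 1176, 0, -2254, 1372, 1421] -> [1176, 0, -2254, 1372] -> [1185, 9, -2245, 1381]
  [-15, -36, -42, 19, -34, 21, 50, 12, -41, -30] -> [105, 252, 294, -133, 238, -147, -350, -84, 287, 210] -> [-735, -1764, -2058, 931, -1666, 1029, 2450, 588, -2009, -1470] -> [-1764, -2058, -1666, 2450, 588, -1470] -> [-1755, -2049, -1657, 2459, 597, -1461]
  [48, 8, 39] -> [-336, -56, -273] -> [2352, 392, 1911] -> [2352, 392] -> [2361, 401]
  [-33, 17, -48, 9, -3, -20] -> [231, -119, 336, -63, 21, 140] -> [-1617, 833, -2352, 441, -147, -980] -> [-2352, -980] -> [-2343, -971]
  [39, -40, -41] -> [-273, 280, 287] -> [1911, -1960, -2009] -> [-1960] -> [-1951]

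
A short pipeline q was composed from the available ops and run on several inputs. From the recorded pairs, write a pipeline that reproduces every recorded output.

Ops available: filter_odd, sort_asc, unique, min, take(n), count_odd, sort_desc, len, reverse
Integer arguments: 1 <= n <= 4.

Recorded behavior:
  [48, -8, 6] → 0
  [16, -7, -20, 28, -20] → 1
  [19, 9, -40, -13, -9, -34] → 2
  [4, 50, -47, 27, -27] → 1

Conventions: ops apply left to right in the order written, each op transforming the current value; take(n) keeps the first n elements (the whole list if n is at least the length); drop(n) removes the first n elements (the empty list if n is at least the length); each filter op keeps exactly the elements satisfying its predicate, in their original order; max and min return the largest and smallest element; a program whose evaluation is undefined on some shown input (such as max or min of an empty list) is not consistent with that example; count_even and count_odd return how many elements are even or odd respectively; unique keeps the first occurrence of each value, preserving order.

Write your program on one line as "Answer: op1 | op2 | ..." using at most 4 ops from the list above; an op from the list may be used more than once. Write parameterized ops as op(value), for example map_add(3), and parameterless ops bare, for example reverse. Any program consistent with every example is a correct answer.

unique | take(3) | reverse | count_odd

Check, running the answer program on each example:
  [48, -8, 6] -> [48, -8, 6] -> [48, -8, 6] -> [6, -8, 48] -> 0
  [16, -7, -20, 28, -20] -> [16, -7, -20, 28] -> [16, -7, -20] -> [-20, -7, 16] -> 1
  [19, 9, -40, -13, -9, -34] -> [19, 9, -40, -13, -9, -34] -> [19, 9, -40] -> [-40, 9, 19] -> 2
  [4, 50, -47, 27, -27] -> [4, 50, -47, 27, -27] -> [4, 50, -47] -> [-47, 50, 4] -> 1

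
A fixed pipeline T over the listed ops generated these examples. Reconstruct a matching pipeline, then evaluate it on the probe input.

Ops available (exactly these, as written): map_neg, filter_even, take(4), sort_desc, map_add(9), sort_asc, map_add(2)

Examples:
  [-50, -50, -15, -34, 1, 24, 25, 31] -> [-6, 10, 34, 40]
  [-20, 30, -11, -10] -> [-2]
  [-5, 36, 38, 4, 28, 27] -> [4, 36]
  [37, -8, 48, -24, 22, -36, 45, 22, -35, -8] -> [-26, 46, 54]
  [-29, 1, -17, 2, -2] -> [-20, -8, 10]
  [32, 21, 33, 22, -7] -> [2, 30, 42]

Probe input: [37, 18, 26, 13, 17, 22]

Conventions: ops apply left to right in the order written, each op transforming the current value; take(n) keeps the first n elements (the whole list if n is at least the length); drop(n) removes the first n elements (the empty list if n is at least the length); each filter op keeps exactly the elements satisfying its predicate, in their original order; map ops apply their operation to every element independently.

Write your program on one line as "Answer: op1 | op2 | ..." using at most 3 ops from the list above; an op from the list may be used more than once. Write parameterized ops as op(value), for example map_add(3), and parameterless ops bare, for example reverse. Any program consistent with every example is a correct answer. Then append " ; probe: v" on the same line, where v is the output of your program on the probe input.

sort_asc | map_add(9) | filter_even ; probe: [22, 26, 46]

Check, running the answer program on each example:
  [-50, -50, -15, -34, 1, 24, 25, 31] -> [-50, -50, -34, -15, 1, 24, 25, 31] -> [-41, -41, -25, -6, 10, 33, 34, 40] -> [-6, 10, 34, 40]
  [-20, 30, -11, -10] -> [-20, -11, -10, 30] -> [-11, -2, -1, 39] -> [-2]
  [-5, 36, 38, 4, 28, 27] -> [-5, 4, 27, 28, 36, 38] -> [4, 13, 36, 37, 45, 47] -> [4, 36]
  [37, -8, 48, -24, 22, -36, 45, 22, -35, -8] -> [-36, -35, -24, -8, -8, 22, 22, 37, 45, 48] -> [-27, -26, -15, 1, 1, 31, 31, 46, 54, 57] -> [-26, 46, 54]
  [-29, 1, -17, 2, -2] -> [-29, -17, -2, 1, 2] -> [-20, -8, 7, 10, 11] -> [-20, -8, 10]
  [32, 21, 33, 22, -7] -> [-7, 21, 22, 32, 33] -> [2, 30, 31, 41, 42] -> [2, 30, 42]
  probe: [37, 18, 26, 13, 17, 22] -> [13, 17, 18, 22, 26, 37] -> [22, 26, 27, 31, 35, 46] -> [22, 26, 46]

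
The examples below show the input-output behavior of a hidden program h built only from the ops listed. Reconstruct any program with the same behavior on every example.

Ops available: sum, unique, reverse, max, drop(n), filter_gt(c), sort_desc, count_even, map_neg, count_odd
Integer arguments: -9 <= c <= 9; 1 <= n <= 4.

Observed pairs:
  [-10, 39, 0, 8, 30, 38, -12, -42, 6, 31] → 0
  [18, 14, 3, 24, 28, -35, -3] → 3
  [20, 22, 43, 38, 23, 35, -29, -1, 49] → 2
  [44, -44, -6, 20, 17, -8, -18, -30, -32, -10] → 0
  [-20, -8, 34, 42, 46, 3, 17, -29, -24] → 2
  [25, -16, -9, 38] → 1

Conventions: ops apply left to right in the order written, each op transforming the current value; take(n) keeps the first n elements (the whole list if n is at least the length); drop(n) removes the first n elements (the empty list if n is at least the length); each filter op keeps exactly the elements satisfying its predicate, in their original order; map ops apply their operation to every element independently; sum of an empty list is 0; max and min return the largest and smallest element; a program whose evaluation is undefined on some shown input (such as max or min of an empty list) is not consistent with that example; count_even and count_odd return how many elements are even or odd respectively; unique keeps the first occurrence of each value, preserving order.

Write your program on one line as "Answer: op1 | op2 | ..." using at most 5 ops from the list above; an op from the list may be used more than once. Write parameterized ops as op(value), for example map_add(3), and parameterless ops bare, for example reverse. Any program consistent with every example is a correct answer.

sort_desc | map_neg | filter_gt(-4) | count_odd

Check, running the answer program on each example:
  [-10, 39, 0, 8, 30, 38, -12, -42, 6, 31] -> [39, 38, 31, 30, 8, 6, 0, -10, -12, -42] -> [-39, -38, -31, -30, -8, -6, 0, 10, 12, 42] -> [0, 10, 12, 42] -> 0
  [18, 14, 3, 24, 28, -35, -3] -> [28, 24, 18, 14, 3, -3, -35] -> [-28, -24, -18, -14, -3, 3, 35] -> [-3, 3, 35] -> 3
  [20, 22, 43, 38, 23, 35, -29, -1, 49] -> [49, 43, 38, 35, 23, 22, 20, -1, -29] -> [-49, -43, -38, -35, -23, -22, -20, 1, 29] -> [1, 29] -> 2
  [44, -44, -6, 20, 17, -8, -18, -30, -32, -10] -> [44, 20, 17, -6, -8, -10, -18, -30, -32, -44] -> [-44, -20, -17, 6, 8, 10, 18, 30, 32, 44] -> [6, 8, 10, 18, 30, 32, 44] -> 0
  [-20, -8, 34, 42, 46, 3, 17, -29, -24] -> [46, 42, 34, 17, 3, -8, -20, -24, -29] -> [-46, -42, -34, -17, -3, 8, 20, 24, 29] -> [-3, 8, 20, 24, 29] -> 2
  [25, -16, -9, 38] -> [38, 25, -9, -16] -> [-38, -25, 9, 16] -> [9, 16] -> 1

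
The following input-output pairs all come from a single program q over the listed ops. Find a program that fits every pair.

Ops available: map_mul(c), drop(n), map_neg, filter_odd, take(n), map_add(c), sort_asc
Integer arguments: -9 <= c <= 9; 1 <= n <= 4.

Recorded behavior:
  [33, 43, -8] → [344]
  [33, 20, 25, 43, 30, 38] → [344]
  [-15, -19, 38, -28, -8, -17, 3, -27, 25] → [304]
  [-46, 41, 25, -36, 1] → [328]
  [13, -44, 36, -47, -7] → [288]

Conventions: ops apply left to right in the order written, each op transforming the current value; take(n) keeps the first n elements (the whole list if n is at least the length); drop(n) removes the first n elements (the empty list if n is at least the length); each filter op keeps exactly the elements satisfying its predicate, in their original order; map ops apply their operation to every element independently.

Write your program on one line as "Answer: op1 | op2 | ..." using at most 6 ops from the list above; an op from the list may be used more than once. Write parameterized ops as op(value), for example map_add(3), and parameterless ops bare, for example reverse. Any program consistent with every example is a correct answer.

take(4) | map_mul(8) | map_neg | sort_asc | take(1) | map_neg

Check, running the answer program on each example:
  [33, 43, -8] -> [33, 43, -8] -> [264, 344, -64] -> [-264, -344, 64] -> [-344, -264, 64] -> [-344] -> [344]
  [33, 20, 25, 43, 30, 38] -> [33, 20, 25, 43] -> [264, 160, 200, 344] -> [-264, -160, -200, -344] -> [-344, -264, -200, -160] -> [-344] -> [344]
  [-15, -19, 38, -28, -8, -17, 3, -27, 25] -> [-15, -19, 38, -28] -> [-120, -152, 304, -224] -> [120, 152, -304, 224] -> [-304, 120, 152, 224] -> [-304] -> [304]
  [-46, 41, 25, -36, 1] -> [-46, 41, 25, -36] -> [-368, 328, 200, -288] -> [368, -328, -200, 288] -> [-328, -200, 288, 368] -> [-328] -> [328]
  [13, -44, 36, -47, -7] -> [13, -44, 36, -47] -> [104, -352, 288, -376] -> [-104, 352, -288, 376] -> [-288, -104, 352, 376] -> [-288] -> [288]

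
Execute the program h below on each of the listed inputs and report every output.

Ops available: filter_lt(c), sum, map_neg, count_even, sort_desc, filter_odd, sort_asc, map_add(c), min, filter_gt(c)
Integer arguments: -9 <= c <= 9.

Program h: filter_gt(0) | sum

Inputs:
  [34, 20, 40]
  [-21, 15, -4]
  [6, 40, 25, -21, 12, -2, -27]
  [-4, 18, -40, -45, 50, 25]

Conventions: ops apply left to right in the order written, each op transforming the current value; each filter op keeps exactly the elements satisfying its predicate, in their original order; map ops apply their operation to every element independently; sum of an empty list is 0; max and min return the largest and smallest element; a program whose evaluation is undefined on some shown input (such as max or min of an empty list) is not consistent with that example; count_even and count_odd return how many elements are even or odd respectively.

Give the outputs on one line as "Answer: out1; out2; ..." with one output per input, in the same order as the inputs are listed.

Execution, op by op:
  [34, 20, 40] -> [34, 20, 40] -> 94
  [-21, 15, -4] -> [15] -> 15
  [6, 40, 25, -21, 12, -2, -27] -> [6, 40, 25, 12] -> 83
  [-4, 18, -40, -45, 50, 25] -> [18, 50, 25] -> 93

94; 15; 83; 93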